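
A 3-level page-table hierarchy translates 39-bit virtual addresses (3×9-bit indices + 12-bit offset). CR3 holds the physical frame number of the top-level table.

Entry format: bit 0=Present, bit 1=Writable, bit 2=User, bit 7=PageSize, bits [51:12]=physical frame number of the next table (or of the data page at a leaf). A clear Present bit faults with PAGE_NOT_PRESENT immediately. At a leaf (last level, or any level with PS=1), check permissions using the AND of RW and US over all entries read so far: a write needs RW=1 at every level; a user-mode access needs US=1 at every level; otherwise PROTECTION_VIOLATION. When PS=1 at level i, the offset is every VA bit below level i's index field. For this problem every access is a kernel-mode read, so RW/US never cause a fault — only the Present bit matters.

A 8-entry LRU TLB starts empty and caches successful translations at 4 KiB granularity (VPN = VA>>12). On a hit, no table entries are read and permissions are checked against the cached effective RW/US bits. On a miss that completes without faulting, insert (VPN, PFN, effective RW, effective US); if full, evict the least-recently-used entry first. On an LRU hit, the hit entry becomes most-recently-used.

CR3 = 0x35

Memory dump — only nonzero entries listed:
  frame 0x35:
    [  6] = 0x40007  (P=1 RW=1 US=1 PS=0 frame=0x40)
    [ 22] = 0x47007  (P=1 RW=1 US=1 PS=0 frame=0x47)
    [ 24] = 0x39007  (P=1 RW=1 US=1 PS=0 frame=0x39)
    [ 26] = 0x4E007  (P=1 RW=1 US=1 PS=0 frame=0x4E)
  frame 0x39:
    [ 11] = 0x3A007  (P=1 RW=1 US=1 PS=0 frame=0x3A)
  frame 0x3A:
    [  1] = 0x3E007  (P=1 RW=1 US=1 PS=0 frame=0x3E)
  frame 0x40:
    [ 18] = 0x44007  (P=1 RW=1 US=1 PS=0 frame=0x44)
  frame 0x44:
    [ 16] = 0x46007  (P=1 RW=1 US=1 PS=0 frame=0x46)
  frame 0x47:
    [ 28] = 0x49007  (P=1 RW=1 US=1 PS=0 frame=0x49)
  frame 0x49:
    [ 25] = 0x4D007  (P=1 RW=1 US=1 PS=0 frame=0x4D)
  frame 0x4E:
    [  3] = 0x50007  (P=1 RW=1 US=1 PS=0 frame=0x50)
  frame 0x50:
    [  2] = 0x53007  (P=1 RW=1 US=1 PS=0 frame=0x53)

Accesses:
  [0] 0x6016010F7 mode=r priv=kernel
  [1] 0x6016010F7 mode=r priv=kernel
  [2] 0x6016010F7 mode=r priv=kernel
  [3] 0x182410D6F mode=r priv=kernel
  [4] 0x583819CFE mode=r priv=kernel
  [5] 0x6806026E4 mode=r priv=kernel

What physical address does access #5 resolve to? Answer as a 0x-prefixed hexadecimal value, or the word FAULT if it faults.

Trace:
#0 VA=0x6016010F7 (r,kernel):
  L0: frame=0x35 idx=24 entry=0x39007 [P=1 RW=1 US=1 PS=0]
  L1: frame=0x39 idx=11 entry=0x3A007 [P=1 RW=1 US=1 PS=0]
  L2: frame=0x3A idx=1 entry=0x3E007 [P=1 RW=1 US=1 PS=0]
  → PA=0x3E0F7  (3 entries read)
#1 VA=0x6016010F7 (r,kernel):
  TLB hit vpn=0x601601 → PA=0x3E0F7
#2 VA=0x6016010F7 (r,kernel):
  TLB hit vpn=0x601601 → PA=0x3E0F7
#3 VA=0x182410D6F (r,kernel):
  L0: frame=0x35 idx=6 entry=0x40007 [P=1 RW=1 US=1 PS=0]
  L1: frame=0x40 idx=18 entry=0x44007 [P=1 RW=1 US=1 PS=0]
  L2: frame=0x44 idx=16 entry=0x46007 [P=1 RW=1 US=1 PS=0]
  → PA=0x46D6F  (3 entries read)
#4 VA=0x583819CFE (r,kernel):
  L0: frame=0x35 idx=22 entry=0x47007 [P=1 RW=1 US=1 PS=0]
  L1: frame=0x47 idx=28 entry=0x49007 [P=1 RW=1 US=1 PS=0]
  L2: frame=0x49 idx=25 entry=0x4D007 [P=1 RW=1 US=1 PS=0]
  → PA=0x4DCFE  (3 entries read)
#5 VA=0x6806026E4 (r,kernel):
  L0: frame=0x35 idx=26 entry=0x4E007 [P=1 RW=1 US=1 PS=0]
  L1: frame=0x4E idx=3 entry=0x50007 [P=1 RW=1 US=1 PS=0]
  L2: frame=0x50 idx=2 entry=0x53007 [P=1 RW=1 US=1 PS=0]
  → PA=0x536E4  (3 entries read)

Access #5 PA: 0x536E4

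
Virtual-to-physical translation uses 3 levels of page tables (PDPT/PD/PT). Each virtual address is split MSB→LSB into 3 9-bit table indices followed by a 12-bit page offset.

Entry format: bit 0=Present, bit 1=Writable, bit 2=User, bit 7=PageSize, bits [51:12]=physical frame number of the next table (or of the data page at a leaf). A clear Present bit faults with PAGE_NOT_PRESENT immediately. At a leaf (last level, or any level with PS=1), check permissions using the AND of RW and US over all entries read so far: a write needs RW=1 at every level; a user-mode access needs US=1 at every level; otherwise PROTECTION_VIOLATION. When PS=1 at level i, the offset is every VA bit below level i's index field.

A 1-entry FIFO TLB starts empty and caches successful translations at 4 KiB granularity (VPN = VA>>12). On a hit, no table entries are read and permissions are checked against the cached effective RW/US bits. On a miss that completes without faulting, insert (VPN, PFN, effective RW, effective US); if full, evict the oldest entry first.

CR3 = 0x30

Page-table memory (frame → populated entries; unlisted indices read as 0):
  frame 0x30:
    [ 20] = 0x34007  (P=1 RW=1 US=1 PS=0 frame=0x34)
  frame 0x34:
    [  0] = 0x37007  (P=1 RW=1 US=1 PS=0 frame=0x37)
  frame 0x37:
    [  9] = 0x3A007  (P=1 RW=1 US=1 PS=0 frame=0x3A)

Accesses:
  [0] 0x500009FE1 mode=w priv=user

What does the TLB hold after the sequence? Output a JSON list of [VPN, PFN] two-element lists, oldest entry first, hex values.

Trace:
#0 VA=0x500009FE1 (w,user):
  L0: frame=0x30 idx=20 entry=0x34007 [P=1 RW=1 US=1 PS=0]
  L1: frame=0x34 idx=0 entry=0x37007 [P=1 RW=1 US=1 PS=0]
  L2: frame=0x37 idx=9 entry=0x3A007 [P=1 RW=1 US=1 PS=0]
  → PA=0x3AFE1  (3 entries read)

TLB: [["0x500009", "0x3A"]]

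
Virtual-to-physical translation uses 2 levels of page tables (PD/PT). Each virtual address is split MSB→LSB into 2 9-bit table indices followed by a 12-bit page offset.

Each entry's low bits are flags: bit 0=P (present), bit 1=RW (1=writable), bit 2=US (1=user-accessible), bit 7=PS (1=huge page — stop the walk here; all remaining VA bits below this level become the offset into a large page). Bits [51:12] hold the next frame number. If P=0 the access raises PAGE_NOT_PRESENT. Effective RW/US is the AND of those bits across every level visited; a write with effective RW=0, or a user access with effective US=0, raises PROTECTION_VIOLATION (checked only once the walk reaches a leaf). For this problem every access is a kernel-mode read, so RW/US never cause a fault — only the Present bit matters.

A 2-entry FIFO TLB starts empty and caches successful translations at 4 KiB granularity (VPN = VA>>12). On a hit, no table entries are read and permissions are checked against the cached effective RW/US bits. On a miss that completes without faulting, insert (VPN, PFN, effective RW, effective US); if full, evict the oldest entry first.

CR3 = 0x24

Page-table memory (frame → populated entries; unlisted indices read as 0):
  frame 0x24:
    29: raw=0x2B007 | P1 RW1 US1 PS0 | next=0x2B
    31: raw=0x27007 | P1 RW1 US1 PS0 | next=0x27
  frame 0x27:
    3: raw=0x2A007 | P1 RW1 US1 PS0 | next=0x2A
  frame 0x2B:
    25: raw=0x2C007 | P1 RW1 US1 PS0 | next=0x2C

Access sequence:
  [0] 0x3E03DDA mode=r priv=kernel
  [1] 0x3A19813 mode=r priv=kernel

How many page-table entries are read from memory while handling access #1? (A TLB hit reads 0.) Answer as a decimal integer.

Walk each access:
#0 VA=0x3E03DDA (r,kernel):
  lvl0: tbl 0x24, slot 31 ⇒ 0x27007 (P1/RW1/US1/PS0)
  lvl1: tbl 0x27, slot 3 ⇒ 0x2A007 (P1/RW1/US1/PS0)
  → PA=0x2ADDA  (2 entries read)
#1 VA=0x3A19813 (r,kernel):
  lvl0: tbl 0x24, slot 29 ⇒ 0x2B007 (P1/RW1/US1/PS0)
  lvl1: tbl 0x2B, slot 25 ⇒ 0x2C007 (P1/RW1/US1/PS0)
  → PA=0x2C813  (2 entries read)

Entries read for #1: 2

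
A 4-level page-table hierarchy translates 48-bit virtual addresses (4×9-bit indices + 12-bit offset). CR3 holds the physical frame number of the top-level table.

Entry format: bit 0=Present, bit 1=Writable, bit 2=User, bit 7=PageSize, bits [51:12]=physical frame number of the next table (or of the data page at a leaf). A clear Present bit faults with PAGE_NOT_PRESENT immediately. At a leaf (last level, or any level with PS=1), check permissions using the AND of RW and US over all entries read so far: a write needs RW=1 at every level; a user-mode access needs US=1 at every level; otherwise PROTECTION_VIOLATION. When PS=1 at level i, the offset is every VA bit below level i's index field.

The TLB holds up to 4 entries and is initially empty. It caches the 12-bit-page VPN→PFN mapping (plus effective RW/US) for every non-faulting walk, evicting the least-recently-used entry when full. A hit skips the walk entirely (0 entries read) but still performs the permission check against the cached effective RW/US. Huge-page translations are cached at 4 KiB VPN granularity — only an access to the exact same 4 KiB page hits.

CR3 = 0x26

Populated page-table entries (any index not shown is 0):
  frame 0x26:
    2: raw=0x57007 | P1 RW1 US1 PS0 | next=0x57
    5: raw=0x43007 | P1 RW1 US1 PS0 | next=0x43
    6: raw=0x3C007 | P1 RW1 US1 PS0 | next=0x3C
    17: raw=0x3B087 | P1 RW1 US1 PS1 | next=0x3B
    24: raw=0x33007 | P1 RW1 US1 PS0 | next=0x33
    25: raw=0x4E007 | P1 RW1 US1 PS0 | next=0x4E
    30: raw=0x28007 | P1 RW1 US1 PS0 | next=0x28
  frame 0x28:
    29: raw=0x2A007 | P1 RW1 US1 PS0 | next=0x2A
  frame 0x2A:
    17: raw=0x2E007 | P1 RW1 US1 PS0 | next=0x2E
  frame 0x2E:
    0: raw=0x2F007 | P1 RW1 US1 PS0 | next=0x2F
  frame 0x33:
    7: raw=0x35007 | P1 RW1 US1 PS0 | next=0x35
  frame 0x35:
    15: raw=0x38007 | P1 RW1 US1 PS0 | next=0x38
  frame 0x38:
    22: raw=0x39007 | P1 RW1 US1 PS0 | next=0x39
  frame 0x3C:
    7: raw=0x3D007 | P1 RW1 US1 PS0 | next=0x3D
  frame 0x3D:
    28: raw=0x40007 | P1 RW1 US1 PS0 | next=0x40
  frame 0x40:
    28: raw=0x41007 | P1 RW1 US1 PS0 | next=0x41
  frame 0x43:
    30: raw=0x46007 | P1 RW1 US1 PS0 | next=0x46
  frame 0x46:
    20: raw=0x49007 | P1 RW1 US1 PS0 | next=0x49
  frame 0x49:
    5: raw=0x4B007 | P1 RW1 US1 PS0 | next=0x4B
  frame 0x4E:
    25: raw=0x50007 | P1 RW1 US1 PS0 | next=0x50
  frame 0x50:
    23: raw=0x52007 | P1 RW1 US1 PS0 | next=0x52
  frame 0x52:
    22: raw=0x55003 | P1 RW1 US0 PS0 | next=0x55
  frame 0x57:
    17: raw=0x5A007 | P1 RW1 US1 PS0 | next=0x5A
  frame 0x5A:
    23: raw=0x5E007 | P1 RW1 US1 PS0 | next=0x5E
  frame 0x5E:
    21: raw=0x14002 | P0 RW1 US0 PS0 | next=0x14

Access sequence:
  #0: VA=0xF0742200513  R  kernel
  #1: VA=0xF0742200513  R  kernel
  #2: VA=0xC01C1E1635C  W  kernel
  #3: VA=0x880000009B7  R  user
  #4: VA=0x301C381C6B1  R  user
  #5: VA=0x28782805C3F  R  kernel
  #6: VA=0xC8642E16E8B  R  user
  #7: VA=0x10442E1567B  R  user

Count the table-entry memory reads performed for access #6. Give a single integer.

Walk each access:
#0 VA=0xF0742200513 (r,kernel):
  L0 @0x26[30] → 0x28007  P=1,RW=1,US=1,PS=0
  L1 @0x28[29] → 0x2A007  P=1,RW=1,US=1,PS=0
  L2 @0x2A[17] → 0x2E007  P=1,RW=1,US=1,PS=0
  L3 @0x2E[0] → 0x2F007  P=1,RW=1,US=1,PS=0
  ✓ 0x2F513  — 4 lookups
#1 VA=0xF0742200513 (r,kernel):
  TLB hit vpn=0xF0742200 → PA=0x2F513
#2 VA=0xC01C1E1635C (w,kernel):
  L0 @0x26[24] → 0x33007  P=1,RW=1,US=1,PS=0
  L1 @0x33[7] → 0x35007  P=1,RW=1,US=1,PS=0
  L2 @0x35[15] → 0x38007  P=1,RW=1,US=1,PS=0
  L3 @0x38[22] → 0x39007  P=1,RW=1,US=1,PS=0
  ✓ 0x3935C  — 4 lookups
#3 VA=0x880000009B7 (r,user):
  L0 @0x26[17] → 0x3B087  P=1,RW=1,US=1,PS=1
  ✓ 0x3B9B7 (huge @L0)  — 1 lookups
#4 VA=0x301C381C6B1 (r,user):
  L0 @0x26[6] → 0x3C007  P=1,RW=1,US=1,PS=0
  L1 @0x3C[7] → 0x3D007  P=1,RW=1,US=1,PS=0
  L2 @0x3D[28] → 0x40007  P=1,RW=1,US=1,PS=0
  L3 @0x40[28] → 0x41007  P=1,RW=1,US=1,PS=0
  ✓ 0x416B1  — 4 lookups
#5 VA=0x28782805C3F (r,kernel):
  L0 @0x26[5] → 0x43007  P=1,RW=1,US=1,PS=0
  L1 @0x43[30] → 0x46007  P=1,RW=1,US=1,PS=0
  L2 @0x46[20] → 0x49007  P=1,RW=1,US=1,PS=0
  L3 @0x49[5] → 0x4B007  P=1,RW=1,US=1,PS=0
  ✓ 0x4BC3F  — 4 lookups
#6 VA=0xC8642E16E8B (r,user):
  L0 @0x26[25] → 0x4E007  P=1,RW=1,US=1,PS=0
  L1 @0x4E[25] → 0x50007  P=1,RW=1,US=1,PS=0
  L2 @0x50[23] → 0x52007  P=1,RW=1,US=1,PS=0
  L3 @0x52[22] → 0x55003  P=1,RW=1,US=0,PS=0
  ✗ PROTECTION_VIOLATION  [4 reads]
#7 VA=0x10442E1567B (r,user):
  L0 @0x26[2] → 0x57007  P=1,RW=1,US=1,PS=0
  L1 @0x57[17] → 0x5A007  P=1,RW=1,US=1,PS=0
  L2 @0x5A[23] → 0x5E007  P=1,RW=1,US=1,PS=0
  L3 @0x5E[21] → 0x14002  P=0,RW=1,US=0,PS=0
  ✗ PAGE_NOT_PRESENT  [4 reads]

Entries read for #6: 4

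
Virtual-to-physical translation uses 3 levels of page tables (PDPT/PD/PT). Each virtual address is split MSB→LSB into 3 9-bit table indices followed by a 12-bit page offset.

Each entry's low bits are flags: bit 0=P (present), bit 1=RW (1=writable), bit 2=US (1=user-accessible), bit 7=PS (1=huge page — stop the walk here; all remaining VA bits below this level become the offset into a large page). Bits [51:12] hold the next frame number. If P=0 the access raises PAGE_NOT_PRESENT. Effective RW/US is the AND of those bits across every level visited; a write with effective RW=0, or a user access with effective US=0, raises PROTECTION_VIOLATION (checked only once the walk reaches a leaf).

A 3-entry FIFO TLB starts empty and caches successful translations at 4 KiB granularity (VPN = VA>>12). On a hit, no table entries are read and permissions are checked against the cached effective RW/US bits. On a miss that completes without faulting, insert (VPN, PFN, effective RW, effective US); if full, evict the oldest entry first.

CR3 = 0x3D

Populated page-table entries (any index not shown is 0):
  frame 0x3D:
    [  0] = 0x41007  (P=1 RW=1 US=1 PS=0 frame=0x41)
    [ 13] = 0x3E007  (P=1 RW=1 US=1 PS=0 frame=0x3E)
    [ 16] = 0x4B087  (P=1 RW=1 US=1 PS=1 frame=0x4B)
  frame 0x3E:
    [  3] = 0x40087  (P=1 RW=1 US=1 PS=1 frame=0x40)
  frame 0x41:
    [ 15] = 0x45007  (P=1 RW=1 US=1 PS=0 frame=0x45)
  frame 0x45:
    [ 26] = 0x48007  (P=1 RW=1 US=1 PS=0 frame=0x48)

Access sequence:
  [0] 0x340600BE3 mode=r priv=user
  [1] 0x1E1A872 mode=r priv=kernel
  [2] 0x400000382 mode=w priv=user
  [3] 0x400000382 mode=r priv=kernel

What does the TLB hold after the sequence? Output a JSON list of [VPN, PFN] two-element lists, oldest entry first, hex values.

Trace:
#0 VA=0x340600BE3 (r,user):
  lvl0: tbl 0x3D, slot 13 ⇒ 0x3E007 (P1/RW1/US1/PS0)
  lvl1: tbl 0x3E, slot 3 ⇒ 0x40087 (P1/RW1/US1/PS1)
  ⇒ phys 0x40BE3 (huge @L1)  [2 reads]
#1 VA=0x1E1A872 (r,kernel):
  lvl0: tbl 0x3D, slot 0 ⇒ 0x41007 (P1/RW1/US1/PS0)
  lvl1: tbl 0x41, slot 15 ⇒ 0x45007 (P1/RW1/US1/PS0)
  lvl2: tbl 0x45, slot 26 ⇒ 0x48007 (P1/RW1/US1/PS0)
  ⇒ phys 0x48872  [3 reads]
#2 VA=0x400000382 (w,user):
  lvl0: tbl 0x3D, slot 16 ⇒ 0x4B087 (P1/RW1/US1/PS1)
  ⇒ phys 0x4B382 (huge @L0)  [1 reads]
#3 VA=0x400000382 (r,kernel):
  TLB hit vpn=0x400000 → PA=0x4B382

TLB: [["0x340600", "0x40"], ["0x1E1A", "0x48"], ["0x400000", "0x4B"]]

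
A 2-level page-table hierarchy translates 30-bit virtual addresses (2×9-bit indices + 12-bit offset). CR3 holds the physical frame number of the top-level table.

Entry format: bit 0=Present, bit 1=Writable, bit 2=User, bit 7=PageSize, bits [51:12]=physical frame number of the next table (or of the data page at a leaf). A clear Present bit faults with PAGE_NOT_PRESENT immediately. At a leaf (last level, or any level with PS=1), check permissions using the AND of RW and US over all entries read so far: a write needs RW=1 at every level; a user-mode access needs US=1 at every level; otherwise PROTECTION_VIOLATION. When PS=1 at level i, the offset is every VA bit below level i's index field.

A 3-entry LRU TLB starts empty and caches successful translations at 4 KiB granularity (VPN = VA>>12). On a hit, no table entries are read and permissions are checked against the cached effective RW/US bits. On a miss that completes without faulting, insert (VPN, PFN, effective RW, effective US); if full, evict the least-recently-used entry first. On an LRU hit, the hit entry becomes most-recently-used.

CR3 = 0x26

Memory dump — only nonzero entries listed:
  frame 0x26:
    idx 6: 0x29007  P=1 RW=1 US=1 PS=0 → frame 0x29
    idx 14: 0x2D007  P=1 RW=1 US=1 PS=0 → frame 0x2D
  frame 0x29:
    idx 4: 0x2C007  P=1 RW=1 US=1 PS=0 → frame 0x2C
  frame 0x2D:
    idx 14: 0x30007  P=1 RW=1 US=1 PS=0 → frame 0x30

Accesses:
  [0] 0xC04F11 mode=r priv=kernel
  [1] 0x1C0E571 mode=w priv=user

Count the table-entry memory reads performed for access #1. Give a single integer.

Trace:
#0 VA=0xC04F11 (r,kernel):
  L0 @0x26[6] → 0x29007  P=1,RW=1,US=1,PS=0
  L1 @0x29[4] → 0x2C007  P=1,RW=1,US=1,PS=0
  ✓ 0x2CF11  — 2 lookups
#1 VA=0x1C0E571 (w,user):
  L0 @0x26[14] → 0x2D007  P=1,RW=1,US=1,PS=0
  L1 @0x2D[14] → 0x30007  P=1,RW=1,US=1,PS=0
  ✓ 0x30571  — 2 lookups

Entries read for #1: 2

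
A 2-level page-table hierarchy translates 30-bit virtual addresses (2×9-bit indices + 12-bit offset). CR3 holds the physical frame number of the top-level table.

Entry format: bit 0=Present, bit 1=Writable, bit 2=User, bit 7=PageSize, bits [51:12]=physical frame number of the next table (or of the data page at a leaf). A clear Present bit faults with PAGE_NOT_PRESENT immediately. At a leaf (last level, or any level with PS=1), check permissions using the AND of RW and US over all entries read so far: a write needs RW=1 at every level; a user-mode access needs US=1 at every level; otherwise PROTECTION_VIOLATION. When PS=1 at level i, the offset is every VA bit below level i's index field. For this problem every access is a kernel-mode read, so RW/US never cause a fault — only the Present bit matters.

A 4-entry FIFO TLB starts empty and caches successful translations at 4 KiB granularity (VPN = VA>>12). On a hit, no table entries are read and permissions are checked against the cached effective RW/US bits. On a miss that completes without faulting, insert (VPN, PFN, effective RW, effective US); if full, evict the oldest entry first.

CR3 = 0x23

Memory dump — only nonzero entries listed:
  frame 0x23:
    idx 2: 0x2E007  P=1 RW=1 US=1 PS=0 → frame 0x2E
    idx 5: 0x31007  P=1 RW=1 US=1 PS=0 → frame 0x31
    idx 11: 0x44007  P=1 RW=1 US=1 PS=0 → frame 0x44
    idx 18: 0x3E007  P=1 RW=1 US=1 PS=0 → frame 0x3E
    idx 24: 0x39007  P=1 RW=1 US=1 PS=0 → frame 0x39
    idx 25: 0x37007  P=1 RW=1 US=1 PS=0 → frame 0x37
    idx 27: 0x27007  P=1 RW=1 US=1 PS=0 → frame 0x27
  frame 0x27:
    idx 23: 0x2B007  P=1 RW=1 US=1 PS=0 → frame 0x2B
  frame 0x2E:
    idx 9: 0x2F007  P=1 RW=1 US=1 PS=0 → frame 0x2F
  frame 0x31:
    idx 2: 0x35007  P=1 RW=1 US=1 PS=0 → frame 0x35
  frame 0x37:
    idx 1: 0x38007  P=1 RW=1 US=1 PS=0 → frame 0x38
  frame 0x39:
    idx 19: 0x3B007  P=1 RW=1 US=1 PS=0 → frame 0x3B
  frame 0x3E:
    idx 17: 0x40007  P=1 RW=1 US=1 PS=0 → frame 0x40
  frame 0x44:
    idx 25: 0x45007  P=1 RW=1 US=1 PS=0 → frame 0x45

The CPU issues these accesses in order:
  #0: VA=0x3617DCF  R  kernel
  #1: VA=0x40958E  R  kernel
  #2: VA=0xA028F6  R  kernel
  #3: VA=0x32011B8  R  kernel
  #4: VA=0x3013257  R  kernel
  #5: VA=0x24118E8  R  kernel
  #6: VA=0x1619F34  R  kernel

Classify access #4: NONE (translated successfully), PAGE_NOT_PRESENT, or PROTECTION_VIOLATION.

Walk each access:
#0 VA=0x3617DCF (r,kernel):
  L0: frame=0x23 idx=27 entry=0x27007 [P=1 RW=1 US=1 PS=0]
  L1: frame=0x27 idx=23 entry=0x2B007 [P=1 RW=1 US=1 PS=0]
  ✓ 0x2BDCF  — 2 lookups
#1 VA=0x40958E (r,kernel):
  L0: frame=0x23 idx=2 entry=0x2E007 [P=1 RW=1 US=1 PS=0]
  L1: frame=0x2E idx=9 entry=0x2F007 [P=1 RW=1 US=1 PS=0]
  ✓ 0x2F58E  — 2 lookups
#2 VA=0xA028F6 (r,kernel):
  L0: frame=0x23 idx=5 entry=0x31007 [P=1 RW=1 US=1 PS=0]
  L1: frame=0x31 idx=2 entry=0x35007 [P=1 RW=1 US=1 PS=0]
  ✓ 0x358F6  — 2 lookups
#3 VA=0x32011B8 (r,kernel):
  L0: frame=0x23 idx=25 entry=0x37007 [P=1 RW=1 US=1 PS=0]
  L1: frame=0x37 idx=1 entry=0x38007 [P=1 RW=1 US=1 PS=0]
  ✓ 0x381B8  — 2 lookups
#4 VA=0x3013257 (r,kernel):
  L0: frame=0x23 idx=24 entry=0x39007 [P=1 RW=1 US=1 PS=0]
  L1: frame=0x39 idx=19 entry=0x3B007 [P=1 RW=1 US=1 PS=0]
  ✓ 0x3B257  — 2 lookups
#5 VA=0x24118E8 (r,kernel):
  L0: frame=0x23 idx=18 entry=0x3E007 [P=1 RW=1 US=1 PS=0]
  L1: frame=0x3E idx=17 entry=0x40007 [P=1 RW=1 US=1 PS=0]
  ✓ 0x408E8  — 2 lookups
#6 VA=0x1619F34 (r,kernel):
  L0: frame=0x23 idx=11 entry=0x44007 [P=1 RW=1 US=1 PS=0]
  L1: frame=0x44 idx=25 entry=0x45007 [P=1 RW=1 US=1 PS=0]
  ✓ 0x45F34  — 2 lookups

Access #4 fault: NONE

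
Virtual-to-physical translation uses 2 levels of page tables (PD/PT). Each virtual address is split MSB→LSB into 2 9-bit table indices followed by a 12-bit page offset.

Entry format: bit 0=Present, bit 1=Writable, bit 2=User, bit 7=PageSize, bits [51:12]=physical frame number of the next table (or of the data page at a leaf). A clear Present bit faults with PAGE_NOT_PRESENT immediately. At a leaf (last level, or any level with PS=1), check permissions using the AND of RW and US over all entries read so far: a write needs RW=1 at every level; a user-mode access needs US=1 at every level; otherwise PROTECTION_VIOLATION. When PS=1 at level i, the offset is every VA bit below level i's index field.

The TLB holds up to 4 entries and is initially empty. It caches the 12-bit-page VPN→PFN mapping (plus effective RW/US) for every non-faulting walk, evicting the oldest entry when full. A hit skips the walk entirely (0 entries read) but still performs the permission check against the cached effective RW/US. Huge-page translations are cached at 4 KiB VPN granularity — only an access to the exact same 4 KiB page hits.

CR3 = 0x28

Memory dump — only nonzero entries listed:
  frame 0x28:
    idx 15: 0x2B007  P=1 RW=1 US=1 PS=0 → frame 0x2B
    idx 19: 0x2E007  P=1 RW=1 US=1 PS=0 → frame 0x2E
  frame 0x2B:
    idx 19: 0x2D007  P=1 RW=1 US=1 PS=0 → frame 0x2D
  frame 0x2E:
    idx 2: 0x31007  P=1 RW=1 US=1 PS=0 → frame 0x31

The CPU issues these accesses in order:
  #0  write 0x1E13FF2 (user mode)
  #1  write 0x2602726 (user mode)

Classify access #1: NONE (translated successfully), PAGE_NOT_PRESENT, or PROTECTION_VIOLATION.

Trace:
#0 VA=0x1E13FF2 (w,user):
  L0 @0x28[15] → 0x2B007  P=1,RW=1,US=1,PS=0
  L1 @0x2B[19] → 0x2D007  P=1,RW=1,US=1,PS=0
  ✓ 0x2DFF2  — 2 lookups
#1 VA=0x2602726 (w,user):
  L0 @0x28[19] → 0x2E007  P=1,RW=1,US=1,PS=0
  L1 @0x2E[2] → 0x31007  P=1,RW=1,US=1,PS=0
  ✓ 0x31726  — 2 lookups

Access #1 fault: NONE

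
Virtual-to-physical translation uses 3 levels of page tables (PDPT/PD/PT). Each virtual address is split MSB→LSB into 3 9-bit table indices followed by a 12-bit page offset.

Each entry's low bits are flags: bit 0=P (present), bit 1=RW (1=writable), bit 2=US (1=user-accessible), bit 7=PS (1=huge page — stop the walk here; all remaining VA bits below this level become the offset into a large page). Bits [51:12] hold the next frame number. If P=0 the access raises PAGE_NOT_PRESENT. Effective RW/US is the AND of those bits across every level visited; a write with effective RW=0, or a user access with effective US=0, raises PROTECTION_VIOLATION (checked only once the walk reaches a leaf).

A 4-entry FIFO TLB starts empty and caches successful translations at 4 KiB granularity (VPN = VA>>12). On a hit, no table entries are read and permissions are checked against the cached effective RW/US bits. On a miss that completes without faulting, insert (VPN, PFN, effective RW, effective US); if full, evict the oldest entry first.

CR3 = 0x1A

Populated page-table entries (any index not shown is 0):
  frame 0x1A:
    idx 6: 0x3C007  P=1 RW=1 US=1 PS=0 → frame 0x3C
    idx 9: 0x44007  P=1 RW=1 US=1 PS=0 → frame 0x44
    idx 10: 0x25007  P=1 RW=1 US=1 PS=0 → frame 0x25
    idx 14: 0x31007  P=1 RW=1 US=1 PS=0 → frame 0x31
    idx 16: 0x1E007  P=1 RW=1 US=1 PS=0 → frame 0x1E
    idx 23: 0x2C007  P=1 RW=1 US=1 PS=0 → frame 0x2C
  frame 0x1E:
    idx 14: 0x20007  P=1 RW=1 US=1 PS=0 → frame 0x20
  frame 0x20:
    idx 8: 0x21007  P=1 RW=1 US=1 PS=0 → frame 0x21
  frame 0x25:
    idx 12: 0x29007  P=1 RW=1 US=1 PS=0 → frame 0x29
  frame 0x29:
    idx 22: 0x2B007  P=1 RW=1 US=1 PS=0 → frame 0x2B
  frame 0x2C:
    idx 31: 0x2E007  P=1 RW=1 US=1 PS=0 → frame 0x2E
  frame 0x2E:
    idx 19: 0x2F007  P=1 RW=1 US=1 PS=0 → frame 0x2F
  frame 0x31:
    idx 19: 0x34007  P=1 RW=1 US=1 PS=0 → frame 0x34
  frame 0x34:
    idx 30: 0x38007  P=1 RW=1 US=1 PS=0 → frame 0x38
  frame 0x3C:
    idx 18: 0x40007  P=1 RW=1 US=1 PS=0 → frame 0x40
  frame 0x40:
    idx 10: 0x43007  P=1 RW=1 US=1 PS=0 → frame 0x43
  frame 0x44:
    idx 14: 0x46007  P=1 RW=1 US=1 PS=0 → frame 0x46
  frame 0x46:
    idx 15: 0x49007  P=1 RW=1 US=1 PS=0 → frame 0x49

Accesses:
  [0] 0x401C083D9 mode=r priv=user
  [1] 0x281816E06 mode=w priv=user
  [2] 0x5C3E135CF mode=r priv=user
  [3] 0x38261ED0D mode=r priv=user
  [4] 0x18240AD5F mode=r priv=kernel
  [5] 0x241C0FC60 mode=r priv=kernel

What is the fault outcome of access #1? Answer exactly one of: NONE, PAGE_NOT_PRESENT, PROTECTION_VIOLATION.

Trace:
#0 VA=0x401C083D9 (r,user):
  L0: frame=0x1A idx=16 entry=0x1E007 [P=1 RW=1 US=1 PS=0]
  L1: frame=0x1E idx=14 entry=0x20007 [P=1 RW=1 US=1 PS=0]
  L2: frame=0x20 idx=8 entry=0x21007 [P=1 RW=1 US=1 PS=0]
  ✓ 0x213D9  — 3 lookups
#1 VA=0x281816E06 (w,user):
  L0: frame=0x1A idx=10 entry=0x25007 [P=1 RW=1 US=1 PS=0]
  L1: frame=0x25 idx=12 entry=0x29007 [P=1 RW=1 US=1 PS=0]
  L2: frame=0x29 idx=22 entry=0x2B007 [P=1 RW=1 US=1 PS=0]
  ✓ 0x2BE06  — 3 lookups
#2 VA=0x5C3E135CF (r,user):
  L0: frame=0x1A idx=23 entry=0x2C007 [P=1 RW=1 US=1 PS=0]
  L1: frame=0x2C idx=31 entry=0x2E007 [P=1 RW=1 US=1 PS=0]
  L2: frame=0x2E idx=19 entry=0x2F007 [P=1 RW=1 US=1 PS=0]
  ✓ 0x2F5CF  — 3 lookups
#3 VA=0x38261ED0D (r,user):
  L0: frame=0x1A idx=14 entry=0x31007 [P=1 RW=1 US=1 PS=0]
  L1: frame=0x31 idx=19 entry=0x34007 [P=1 RW=1 US=1 PS=0]
  L2: frame=0x34 idx=30 entry=0x38007 [P=1 RW=1 US=1 PS=0]
  ✓ 0x38D0D  — 3 lookups
#4 VA=0x18240AD5F (r,kernel):
  L0: frame=0x1A idx=6 entry=0x3C007 [P=1 RW=1 US=1 PS=0]
  L1: frame=0x3C idx=18 entry=0x40007 [P=1 RW=1 US=1 PS=0]
  L2: frame=0x40 idx=10 entry=0x43007 [P=1 RW=1 US=1 PS=0]
  ✓ 0x43D5F  — 3 lookups
#5 VA=0x241C0FC60 (r,kernel):
  L0: frame=0x1A idx=9 entry=0x44007 [P=1 RW=1 US=1 PS=0]
  L1: frame=0x44 idx=14 entry=0x46007 [P=1 RW=1 US=1 PS=0]
  L2: frame=0x46 idx=15 entry=0x49007 [P=1 RW=1 US=1 PS=0]
  ✓ 0x49C60  — 3 lookups

Access #1 fault: NONE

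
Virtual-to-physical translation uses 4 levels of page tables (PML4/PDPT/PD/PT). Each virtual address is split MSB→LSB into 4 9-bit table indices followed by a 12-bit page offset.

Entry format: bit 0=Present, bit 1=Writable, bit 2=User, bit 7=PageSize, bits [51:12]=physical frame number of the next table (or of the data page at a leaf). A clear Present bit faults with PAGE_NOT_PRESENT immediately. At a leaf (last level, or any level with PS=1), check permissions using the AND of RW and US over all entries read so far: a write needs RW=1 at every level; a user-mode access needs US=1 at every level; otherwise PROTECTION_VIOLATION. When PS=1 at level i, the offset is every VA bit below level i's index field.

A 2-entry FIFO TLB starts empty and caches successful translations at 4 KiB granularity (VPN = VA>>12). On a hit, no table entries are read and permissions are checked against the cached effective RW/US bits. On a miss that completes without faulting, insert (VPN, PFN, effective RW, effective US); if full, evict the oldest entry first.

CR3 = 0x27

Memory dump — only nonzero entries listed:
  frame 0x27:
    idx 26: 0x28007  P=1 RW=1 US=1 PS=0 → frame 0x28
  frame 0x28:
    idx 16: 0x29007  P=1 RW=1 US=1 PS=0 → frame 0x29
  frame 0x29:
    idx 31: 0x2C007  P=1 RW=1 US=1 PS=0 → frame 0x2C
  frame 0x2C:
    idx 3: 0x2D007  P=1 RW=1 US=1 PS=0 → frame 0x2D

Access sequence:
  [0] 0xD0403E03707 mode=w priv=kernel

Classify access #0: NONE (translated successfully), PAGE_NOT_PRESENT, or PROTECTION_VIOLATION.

Walk each access:
#0 VA=0xD0403E03707 (w,kernel):
  L0: frame=0x27 idx=26 entry=0x28007 [P=1 RW=1 US=1 PS=0]
  L1: frame=0x28 idx=16 entry=0x29007 [P=1 RW=1 US=1 PS=0]
  L2: frame=0x29 idx=31 entry=0x2C007 [P=1 RW=1 US=1 PS=0]
  L3: frame=0x2C idx=3 entry=0x2D007 [P=1 RW=1 US=1 PS=0]
  ⇒ phys 0x2D707  [4 reads]

Access #0 fault: NONE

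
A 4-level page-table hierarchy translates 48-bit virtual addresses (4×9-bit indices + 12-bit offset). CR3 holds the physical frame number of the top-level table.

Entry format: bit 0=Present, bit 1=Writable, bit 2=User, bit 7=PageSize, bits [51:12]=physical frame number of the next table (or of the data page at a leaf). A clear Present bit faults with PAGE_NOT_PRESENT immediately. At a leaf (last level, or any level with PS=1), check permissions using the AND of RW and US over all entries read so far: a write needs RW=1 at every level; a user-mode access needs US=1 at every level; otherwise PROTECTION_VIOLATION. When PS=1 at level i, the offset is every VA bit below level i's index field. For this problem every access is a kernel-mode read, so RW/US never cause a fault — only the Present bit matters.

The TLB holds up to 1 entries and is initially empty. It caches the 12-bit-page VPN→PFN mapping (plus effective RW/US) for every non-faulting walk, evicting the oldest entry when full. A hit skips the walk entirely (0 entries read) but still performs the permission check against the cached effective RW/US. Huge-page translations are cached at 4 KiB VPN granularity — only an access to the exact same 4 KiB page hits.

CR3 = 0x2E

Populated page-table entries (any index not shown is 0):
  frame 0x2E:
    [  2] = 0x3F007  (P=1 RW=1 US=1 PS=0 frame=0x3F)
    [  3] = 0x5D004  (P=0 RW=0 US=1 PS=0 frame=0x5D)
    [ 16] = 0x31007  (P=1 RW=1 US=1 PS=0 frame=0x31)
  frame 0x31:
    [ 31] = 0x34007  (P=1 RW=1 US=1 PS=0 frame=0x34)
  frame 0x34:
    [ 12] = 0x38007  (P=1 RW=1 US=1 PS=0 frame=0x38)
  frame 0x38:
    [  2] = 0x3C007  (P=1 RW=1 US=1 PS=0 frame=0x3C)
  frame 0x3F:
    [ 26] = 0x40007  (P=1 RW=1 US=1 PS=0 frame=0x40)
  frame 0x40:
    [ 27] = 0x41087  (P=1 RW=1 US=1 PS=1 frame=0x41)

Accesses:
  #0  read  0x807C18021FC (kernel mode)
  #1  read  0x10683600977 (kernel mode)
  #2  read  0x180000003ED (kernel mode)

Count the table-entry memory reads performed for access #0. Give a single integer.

Per-access translation:
#0 VA=0x807C18021FC (r,kernel):
  lvl0: tbl 0x2E, slot 16 ⇒ 0x31007 (P1/RW1/US1/PS0)
  lvl1: tbl 0x31, slot 31 ⇒ 0x34007 (P1/RW1/US1/PS0)
  lvl2: tbl 0x34, slot 12 ⇒ 0x38007 (P1/RW1/US1/PS0)
  lvl3: tbl 0x38, slot 2 ⇒ 0x3C007 (P1/RW1/US1/PS0)
  ⇒ phys 0x3C1FC  [4 reads]
#1 VA=0x10683600977 (r,kernel):
  lvl0: tbl 0x2E, slot 2 ⇒ 0x3F007 (P1/RW1/US1/PS0)
  lvl1: tbl 0x3F, slot 26 ⇒ 0x40007 (P1/RW1/US1/PS0)
  lvl2: tbl 0x40, slot 27 ⇒ 0x41087 (P1/RW1/US1/PS1)
  ⇒ phys 0x41977 (huge @L2)  [3 reads]
#2 VA=0x180000003ED (r,kernel):
  lvl0: tbl 0x2E, slot 3 ⇒ 0x5D004 (P0/RW0/US1/PS0)
  ✗ PAGE_NOT_PRESENT  [1 reads]

Entries read for #0: 4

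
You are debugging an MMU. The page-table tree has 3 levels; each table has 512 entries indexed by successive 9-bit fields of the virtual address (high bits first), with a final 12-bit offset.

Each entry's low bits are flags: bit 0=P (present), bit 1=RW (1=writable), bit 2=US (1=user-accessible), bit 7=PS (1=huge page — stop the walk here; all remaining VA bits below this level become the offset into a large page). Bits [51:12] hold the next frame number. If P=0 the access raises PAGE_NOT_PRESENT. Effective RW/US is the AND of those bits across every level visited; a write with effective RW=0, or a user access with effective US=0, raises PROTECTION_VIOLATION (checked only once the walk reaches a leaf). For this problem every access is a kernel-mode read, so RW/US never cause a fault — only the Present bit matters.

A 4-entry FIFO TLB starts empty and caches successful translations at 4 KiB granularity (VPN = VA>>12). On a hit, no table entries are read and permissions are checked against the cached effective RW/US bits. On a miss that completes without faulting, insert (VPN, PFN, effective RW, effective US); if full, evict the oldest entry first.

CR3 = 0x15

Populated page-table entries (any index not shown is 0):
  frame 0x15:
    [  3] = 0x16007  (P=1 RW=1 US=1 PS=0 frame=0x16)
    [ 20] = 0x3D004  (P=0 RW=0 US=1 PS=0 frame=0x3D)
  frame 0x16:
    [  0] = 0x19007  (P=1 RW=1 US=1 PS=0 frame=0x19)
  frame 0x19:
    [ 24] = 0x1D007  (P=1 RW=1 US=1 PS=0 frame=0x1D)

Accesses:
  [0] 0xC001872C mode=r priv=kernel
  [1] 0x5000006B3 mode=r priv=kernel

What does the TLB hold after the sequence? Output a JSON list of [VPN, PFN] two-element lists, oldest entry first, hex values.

Walk each access:
#0 VA=0xC001872C (r,kernel):
  lvl0: tbl 0x15, slot 3 ⇒ 0x16007 (P1/RW1/US1/PS0)
  lvl1: tbl 0x16, slot 0 ⇒ 0x19007 (P1/RW1/US1/PS0)
  lvl2: tbl 0x19, slot 24 ⇒ 0x1D007 (P1/RW1/US1/PS0)
  ✓ 0x1D72C  — 3 lookups
#1 VA=0x5000006B3 (r,kernel):
  lvl0: tbl 0x15, slot 20 ⇒ 0x3D004 (P0/RW0/US1/PS0)
  ⇒ fault: PAGE_NOT_PRESENT  — 1 lookups

TLB: [["0xC0018", "0x1D"]]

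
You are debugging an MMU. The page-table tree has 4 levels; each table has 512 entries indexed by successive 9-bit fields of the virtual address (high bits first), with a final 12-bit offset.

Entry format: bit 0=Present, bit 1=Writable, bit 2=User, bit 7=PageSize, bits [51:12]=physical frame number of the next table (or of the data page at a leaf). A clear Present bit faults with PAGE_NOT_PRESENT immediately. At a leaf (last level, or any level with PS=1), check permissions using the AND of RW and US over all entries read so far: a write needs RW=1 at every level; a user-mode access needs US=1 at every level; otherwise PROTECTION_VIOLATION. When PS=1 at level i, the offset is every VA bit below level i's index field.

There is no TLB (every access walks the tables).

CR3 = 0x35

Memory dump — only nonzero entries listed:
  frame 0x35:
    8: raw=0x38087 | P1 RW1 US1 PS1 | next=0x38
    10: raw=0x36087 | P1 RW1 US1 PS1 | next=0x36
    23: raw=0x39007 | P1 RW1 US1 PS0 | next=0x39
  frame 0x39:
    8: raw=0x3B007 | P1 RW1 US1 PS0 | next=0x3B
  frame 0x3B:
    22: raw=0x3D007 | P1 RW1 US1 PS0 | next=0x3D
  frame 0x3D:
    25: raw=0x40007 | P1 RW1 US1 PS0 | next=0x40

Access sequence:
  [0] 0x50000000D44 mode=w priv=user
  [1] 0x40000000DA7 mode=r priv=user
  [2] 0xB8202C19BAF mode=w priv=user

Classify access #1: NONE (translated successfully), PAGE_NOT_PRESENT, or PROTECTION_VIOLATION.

Per-access translation:
#0 VA=0x50000000D44 (w,user):
  [0] read 0x35 idx=10: raw=0x36087 flags P=1 W=1 U=1 S=1
  ✓ 0x36D44 (huge @L0)  — 1 lookups
#1 VA=0x40000000DA7 (r,user):
  [0] read 0x35 idx=8: raw=0x38087 flags P=1 W=1 U=1 S=1
  ✓ 0x38DA7 (huge @L0)  — 1 lookups
#2 VA=0xB8202C19BAF (w,user):
  [0] read 0x35 idx=23: raw=0x39007 flags P=1 W=1 U=1 S=0
  [1] read 0x39 idx=8: raw=0x3B007 flags P=1 W=1 U=1 S=0
  [2] read 0x3B idx=22: raw=0x3D007 flags P=1 W=1 U=1 S=0
  [3] read 0x3D idx=25: raw=0x40007 flags P=1 W=1 U=1 S=0
  ✓ 0x40BAF  — 4 lookups

Access #1 fault: NONE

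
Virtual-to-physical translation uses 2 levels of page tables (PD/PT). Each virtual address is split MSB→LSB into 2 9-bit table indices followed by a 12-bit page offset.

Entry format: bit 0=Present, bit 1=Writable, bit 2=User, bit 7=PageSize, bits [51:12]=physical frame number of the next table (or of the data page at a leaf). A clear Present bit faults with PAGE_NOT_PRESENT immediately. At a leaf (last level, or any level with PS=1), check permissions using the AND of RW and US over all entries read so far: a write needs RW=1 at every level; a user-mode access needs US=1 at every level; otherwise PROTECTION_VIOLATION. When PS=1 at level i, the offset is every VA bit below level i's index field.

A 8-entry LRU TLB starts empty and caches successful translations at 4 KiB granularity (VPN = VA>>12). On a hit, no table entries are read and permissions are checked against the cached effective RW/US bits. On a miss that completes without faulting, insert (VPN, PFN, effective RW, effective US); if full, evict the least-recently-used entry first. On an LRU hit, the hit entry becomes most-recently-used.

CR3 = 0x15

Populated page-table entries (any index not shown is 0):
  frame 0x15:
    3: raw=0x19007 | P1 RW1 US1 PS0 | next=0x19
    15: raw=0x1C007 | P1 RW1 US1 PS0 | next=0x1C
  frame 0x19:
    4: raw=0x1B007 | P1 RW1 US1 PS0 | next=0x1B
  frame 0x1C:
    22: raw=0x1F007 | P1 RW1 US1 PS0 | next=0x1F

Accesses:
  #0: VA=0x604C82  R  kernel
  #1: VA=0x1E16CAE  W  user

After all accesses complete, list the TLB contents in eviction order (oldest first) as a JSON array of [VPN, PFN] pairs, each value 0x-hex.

Trace:
#0 VA=0x604C82 (r,kernel):
  L0 @0x15[3] → 0x19007  P=1,RW=1,US=1,PS=0
  L1 @0x19[4] → 0x1B007  P=1,RW=1,US=1,PS=0
  ✓ 0x1BC82  — 2 lookups
#1 VA=0x1E16CAE (w,user):
  L0 @0x15[15] → 0x1C007  P=1,RW=1,US=1,PS=0
  L1 @0x1C[22] → 0x1F007  P=1,RW=1,US=1,PS=0
  ✓ 0x1FCAE  — 2 lookups

TLB: [["0x604", "0x1B"], ["0x1E16", "0x1F"]]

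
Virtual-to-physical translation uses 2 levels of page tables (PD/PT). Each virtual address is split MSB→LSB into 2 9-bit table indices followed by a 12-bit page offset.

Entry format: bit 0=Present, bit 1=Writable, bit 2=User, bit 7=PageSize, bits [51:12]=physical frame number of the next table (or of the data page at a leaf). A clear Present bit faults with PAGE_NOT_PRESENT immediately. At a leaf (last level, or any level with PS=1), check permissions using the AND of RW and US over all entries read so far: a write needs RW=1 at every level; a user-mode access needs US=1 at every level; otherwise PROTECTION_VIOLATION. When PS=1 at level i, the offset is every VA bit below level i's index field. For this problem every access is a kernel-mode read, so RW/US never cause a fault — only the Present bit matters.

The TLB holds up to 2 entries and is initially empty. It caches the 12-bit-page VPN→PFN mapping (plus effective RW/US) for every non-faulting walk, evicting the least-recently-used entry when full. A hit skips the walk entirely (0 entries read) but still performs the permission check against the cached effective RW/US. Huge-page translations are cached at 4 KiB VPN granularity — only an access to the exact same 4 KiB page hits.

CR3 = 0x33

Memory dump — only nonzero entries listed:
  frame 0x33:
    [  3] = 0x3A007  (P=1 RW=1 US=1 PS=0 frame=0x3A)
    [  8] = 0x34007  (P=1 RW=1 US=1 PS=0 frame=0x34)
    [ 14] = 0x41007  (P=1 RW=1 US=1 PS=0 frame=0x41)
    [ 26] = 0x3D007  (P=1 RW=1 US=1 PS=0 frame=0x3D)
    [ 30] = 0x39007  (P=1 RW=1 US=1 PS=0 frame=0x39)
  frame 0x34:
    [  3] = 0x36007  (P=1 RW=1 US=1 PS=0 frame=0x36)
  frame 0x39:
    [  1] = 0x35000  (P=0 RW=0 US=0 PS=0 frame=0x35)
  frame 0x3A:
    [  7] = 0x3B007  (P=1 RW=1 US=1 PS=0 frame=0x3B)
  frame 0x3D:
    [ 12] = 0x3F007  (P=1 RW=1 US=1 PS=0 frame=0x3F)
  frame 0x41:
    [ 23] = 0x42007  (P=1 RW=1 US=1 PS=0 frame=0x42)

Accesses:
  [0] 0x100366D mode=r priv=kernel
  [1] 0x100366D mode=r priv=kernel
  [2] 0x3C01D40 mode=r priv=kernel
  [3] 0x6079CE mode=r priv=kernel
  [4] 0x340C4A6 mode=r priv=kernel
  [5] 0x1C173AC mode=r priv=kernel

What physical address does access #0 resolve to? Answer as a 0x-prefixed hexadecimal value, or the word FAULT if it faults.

Per-access translation:
#0 VA=0x100366D (r,kernel):
  lvl0: tbl 0x33, slot 8 ⇒ 0x34007 (P1/RW1/US1/PS0)
  lvl1: tbl 0x34, slot 3 ⇒ 0x36007 (P1/RW1/US1/PS0)
  → PA=0x3666D  (2 entries read)
#1 VA=0x100366D (r,kernel):
  TLB hit vpn=0x1003 → PA=0x3666D
#2 VA=0x3C01D40 (r,kernel):
  lvl0: tbl 0x33, slot 30 ⇒ 0x39007 (P1/RW1/US1/PS0)
  lvl1: tbl 0x39, slot 1 ⇒ 0x35000 (P0/RW0/US0/PS0)
  ✗ PAGE_NOT_PRESENT  [2 reads]
#3 VA=0x6079CE (r,kernel):
  lvl0: tbl 0x33, slot 3 ⇒ 0x3A007 (P1/RW1/US1/PS0)
  lvl1: tbl 0x3A, slot 7 ⇒ 0x3B007 (P1/RW1/US1/PS0)
  → PA=0x3B9CE  (2 entries read)
#4 VA=0x340C4A6 (r,kernel):
  lvl0: tbl 0x33, slot 26 ⇒ 0x3D007 (P1/RW1/US1/PS0)
  lvl1: tbl 0x3D, slot 12 ⇒ 0x3F007 (P1/RW1/US1/PS0)
  → PA=0x3F4A6  (2 entries read)
#5 VA=0x1C173AC (r,kernel):
  lvl0: tbl 0x33, slot 14 ⇒ 0x41007 (P1/RW1/US1/PS0)
  lvl1: tbl 0x41, slot 23 ⇒ 0x42007 (P1/RW1/US1/PS0)
  → PA=0x423AC  (2 entries read)

Access #0 PA: 0x3666D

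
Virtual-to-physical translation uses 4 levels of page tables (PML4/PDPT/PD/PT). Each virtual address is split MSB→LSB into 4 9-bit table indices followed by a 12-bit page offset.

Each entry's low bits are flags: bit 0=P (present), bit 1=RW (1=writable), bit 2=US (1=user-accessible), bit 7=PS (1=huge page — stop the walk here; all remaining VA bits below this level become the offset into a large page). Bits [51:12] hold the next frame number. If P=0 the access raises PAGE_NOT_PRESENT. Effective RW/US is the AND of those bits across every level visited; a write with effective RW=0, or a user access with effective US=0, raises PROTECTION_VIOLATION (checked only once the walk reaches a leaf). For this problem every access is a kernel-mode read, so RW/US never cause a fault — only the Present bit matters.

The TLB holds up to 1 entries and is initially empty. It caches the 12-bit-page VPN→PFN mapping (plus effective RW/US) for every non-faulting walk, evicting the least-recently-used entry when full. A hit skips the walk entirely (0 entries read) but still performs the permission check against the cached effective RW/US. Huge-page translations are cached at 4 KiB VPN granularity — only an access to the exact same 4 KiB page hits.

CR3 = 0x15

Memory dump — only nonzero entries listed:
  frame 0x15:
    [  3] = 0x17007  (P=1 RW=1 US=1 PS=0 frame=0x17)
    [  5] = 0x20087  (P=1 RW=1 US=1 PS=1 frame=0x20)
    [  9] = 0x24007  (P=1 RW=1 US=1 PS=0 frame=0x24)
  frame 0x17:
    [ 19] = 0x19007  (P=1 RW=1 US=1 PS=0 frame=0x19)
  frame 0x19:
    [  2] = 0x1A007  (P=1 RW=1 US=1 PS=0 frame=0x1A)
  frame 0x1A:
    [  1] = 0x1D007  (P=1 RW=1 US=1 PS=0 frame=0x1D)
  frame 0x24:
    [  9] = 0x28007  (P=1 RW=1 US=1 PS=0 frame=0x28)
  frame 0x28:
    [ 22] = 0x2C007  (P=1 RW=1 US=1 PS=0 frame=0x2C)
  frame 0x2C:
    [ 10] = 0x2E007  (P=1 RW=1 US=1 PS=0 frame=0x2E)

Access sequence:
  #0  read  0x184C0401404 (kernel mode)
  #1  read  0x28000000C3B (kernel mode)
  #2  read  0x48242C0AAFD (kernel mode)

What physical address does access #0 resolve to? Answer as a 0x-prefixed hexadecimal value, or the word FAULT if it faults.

Trace:
#0 VA=0x184C0401404 (r,kernel):
  lvl0: tbl 0x15, slot 3 ⇒ 0x17007 (P1/RW1/US1/PS0)
  lvl1: tbl 0x17, slot 19 ⇒ 0x19007 (P1/RW1/US1/PS0)
  lvl2: tbl 0x19, slot 2 ⇒ 0x1A007 (P1/RW1/US1/PS0)
  lvl3: tbl 0x1A, slot 1 ⇒ 0x1D007 (P1/RW1/US1/PS0)
  ⇒ phys 0x1D404  [4 reads]
#1 VA=0x28000000C3B (r,kernel):
  lvl0: tbl 0x15, slot 5 ⇒ 0x20087 (P1/RW1/US1/PS1)
  ⇒ phys 0x20C3B (huge @L0)  [1 reads]
#2 VA=0x48242C0AAFD (r,kernel):
  lvl0: tbl 0x15, slot 9 ⇒ 0x24007 (P1/RW1/US1/PS0)
  lvl1: tbl 0x24, slot 9 ⇒ 0x28007 (P1/RW1/US1/PS0)
  lvl2: tbl 0x28, slot 22 ⇒ 0x2C007 (P1/RW1/US1/PS0)
  lvl3: tbl 0x2C, slot 10 ⇒ 0x2E007 (P1/RW1/US1/PS0)
  ⇒ phys 0x2EAFD  [4 reads]

Access #0 PA: 0x1D404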